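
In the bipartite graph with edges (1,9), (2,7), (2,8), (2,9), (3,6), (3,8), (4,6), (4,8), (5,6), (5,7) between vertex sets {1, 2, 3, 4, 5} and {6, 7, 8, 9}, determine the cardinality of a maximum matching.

Step 1: List the neighbors of each left vertex:
  1: 9
  2: 7, 8, 9
  3: 6, 8
  4: 6, 8
  5: 6, 7

Step 2: Greedily match left vertices, then look for augmenting paths:
  Match 1 -- 9
  Match 2 -- 7
  Match 3 -- 6
  Match 4 -- 8
  No augmenting path remains.

Step 3: Verify this is maximum:
  Matching size 4 = min(|L|, |R|) = min(5, 4), which is an upper bound, so this matching is maximum.

Maximum matching: {(1,9), (2,7), (3,6), (4,8)}
Size: 4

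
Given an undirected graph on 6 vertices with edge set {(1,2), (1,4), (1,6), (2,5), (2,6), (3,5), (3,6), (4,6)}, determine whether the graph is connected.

Step 1: Build adjacency list from edges:
  1: 2, 4, 6
  2: 1, 5, 6
  3: 5, 6
  4: 1, 6
  5: 2, 3
  6: 1, 2, 3, 4

Step 2: Run BFS/DFS from vertex 1:
  Visited: {1, 2, 4, 6, 5, 3}
  Reached 6 of 6 vertices

Step 3: All 6 vertices reached from vertex 1, so the graph is connected.
Answer: Yes, the graph is connected.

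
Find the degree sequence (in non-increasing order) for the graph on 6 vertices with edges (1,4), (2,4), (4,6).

Step 1: Count edges incident to each vertex:
  deg(1) = 1 (neighbors: 4)
  deg(2) = 1 (neighbors: 4)
  deg(3) = 0 (neighbors: none)
  deg(4) = 3 (neighbors: 1, 2, 6)
  deg(5) = 0 (neighbors: none)
  deg(6) = 1 (neighbors: 4)

Step 2: Sort degrees in non-increasing order:
  Degrees: [1, 1, 0, 3, 0, 1] -> sorted: [3, 1, 1, 1, 0, 0]

Degree sequence: [3, 1, 1, 1, 0, 0]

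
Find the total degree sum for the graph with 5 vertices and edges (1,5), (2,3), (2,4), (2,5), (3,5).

Step 1: Count edges incident to each vertex:
  deg(1) = 1 (neighbors: 5)
  deg(2) = 3 (neighbors: 3, 4, 5)
  deg(3) = 2 (neighbors: 2, 5)
  deg(4) = 1 (neighbors: 2)
  deg(5) = 3 (neighbors: 1, 2, 3)

Step 2: Sum all degrees:
  1 + 3 + 2 + 1 + 3 = 10

Verification: sum of degrees = 2 * |E| = 2 * 5 = 10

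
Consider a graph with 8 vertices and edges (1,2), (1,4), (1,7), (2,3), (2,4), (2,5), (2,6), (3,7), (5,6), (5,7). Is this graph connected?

Step 1: Build adjacency list from edges:
  1: 2, 4, 7
  2: 1, 3, 4, 5, 6
  3: 2, 7
  4: 1, 2
  5: 2, 6, 7
  6: 2, 5
  7: 1, 3, 5
  8: (none)

Step 2: Run BFS/DFS from vertex 1:
  Visited: {1, 2, 4, 7, 3, 5, 6}
  Reached 7 of 8 vertices

Step 3: Only 7 of 8 vertices reached. Graph is disconnected.
Connected components: {1, 2, 3, 4, 5, 6, 7}, {8}
Answer: No, the graph is not connected (2 components).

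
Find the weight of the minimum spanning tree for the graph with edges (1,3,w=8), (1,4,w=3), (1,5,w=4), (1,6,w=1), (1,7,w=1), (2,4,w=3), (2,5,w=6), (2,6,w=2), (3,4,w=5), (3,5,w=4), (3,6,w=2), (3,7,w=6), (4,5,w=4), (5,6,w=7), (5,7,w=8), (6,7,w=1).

Apply Kruskal's algorithm (sort edges by weight, add if no cycle):

Sorted edges by weight:
  (1,6) w=1
  (1,7) w=1
  (6,7) w=1
  (2,6) w=2
  (3,6) w=2
  (1,4) w=3
  (2,4) w=3
  (1,5) w=4
  (3,5) w=4
  (4,5) w=4
  (3,4) w=5
  (2,5) w=6
  (3,7) w=6
  (5,6) w=7
  (1,3) w=8
  (5,7) w=8

Add edge (1,6) w=1 -- no cycle. Running total: 1
Add edge (1,7) w=1 -- no cycle. Running total: 2
Skip edge (6,7) w=1 -- would create cycle
Add edge (2,6) w=2 -- no cycle. Running total: 4
Add edge (3,6) w=2 -- no cycle. Running total: 6
Add edge (1,4) w=3 -- no cycle. Running total: 9
Skip edge (2,4) w=3 -- would create cycle
Add edge (1,5) w=4 -- no cycle. Running total: 13

MST edges: (1,6,w=1), (1,7,w=1), (2,6,w=2), (3,6,w=2), (1,4,w=3), (1,5,w=4)
Total MST weight: 1 + 1 + 2 + 2 + 3 + 4 = 13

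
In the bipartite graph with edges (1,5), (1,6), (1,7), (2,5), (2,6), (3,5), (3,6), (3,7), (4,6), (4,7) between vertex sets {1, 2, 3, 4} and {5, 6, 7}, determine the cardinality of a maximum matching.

Step 1: List the neighbors of each left vertex:
  1: 5, 6, 7
  2: 5, 6
  3: 5, 6, 7
  4: 6, 7

Step 2: Greedily match left vertices, then look for augmenting paths:
  Match 1 -- 5
  Match 2 -- 6
  Match 3 -- 7
  No augmenting path remains.

Step 3: Verify this is maximum:
  Matching size 3 = min(|L|, |R|) = min(4, 3), which is an upper bound, so this matching is maximum.

Maximum matching: {(1,5), (2,6), (3,7)}
Size: 3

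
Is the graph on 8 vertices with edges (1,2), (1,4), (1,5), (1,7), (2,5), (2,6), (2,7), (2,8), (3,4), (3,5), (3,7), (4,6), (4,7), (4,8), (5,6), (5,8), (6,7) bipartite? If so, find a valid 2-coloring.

Step 1: Attempt 2-coloring using BFS:
  Start at vertex 1, assign color 0
  Color vertex 2 with color 1 (neighbor of 1)
  Color vertex 4 with color 1 (neighbor of 1)
  Color vertex 5 with color 1 (neighbor of 1)
  Color vertex 7 with color 1 (neighbor of 1)

Step 2: Conflict found! Vertices 2 and 5 are adjacent but have the same color.
This means the graph contains an odd cycle.

The graph is NOT bipartite.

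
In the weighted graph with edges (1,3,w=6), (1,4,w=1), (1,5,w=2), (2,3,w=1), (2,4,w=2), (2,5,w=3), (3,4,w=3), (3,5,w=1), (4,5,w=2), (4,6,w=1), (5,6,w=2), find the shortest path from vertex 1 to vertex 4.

Step 1: Build adjacency list with weights:
  1: 3(w=6), 4(w=1), 5(w=2)
  2: 3(w=1), 4(w=2), 5(w=3)
  3: 1(w=6), 2(w=1), 4(w=3), 5(w=1)
  4: 1(w=1), 2(w=2), 3(w=3), 5(w=2), 6(w=1)
  5: 1(w=2), 2(w=3), 3(w=1), 4(w=2), 6(w=2)
  6: 4(w=1), 5(w=2)

Step 2: Apply Dijkstra's algorithm from vertex 1:
  Visit vertex 1 (distance=0)
    Update dist[3] = 6
    Update dist[4] = 1
    Update dist[5] = 2
  Visit vertex 4 (distance=1)
    Update dist[2] = 3
    Update dist[3] = 4
    Update dist[6] = 2

Step 3: Shortest path: 1 -> 4
Total weight: 1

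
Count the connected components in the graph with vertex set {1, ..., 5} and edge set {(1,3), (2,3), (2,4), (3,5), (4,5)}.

Step 1: Build adjacency list from edges:
  1: 3
  2: 3, 4
  3: 1, 2, 5
  4: 2, 5
  5: 3, 4

Step 2: Run BFS/DFS from vertex 1:
  Visited: {1, 3, 2, 5, 4}
  Reached 5 of 5 vertices

Step 3: All 5 vertices reached from vertex 1, so the graph is connected.
Number of connected components: 1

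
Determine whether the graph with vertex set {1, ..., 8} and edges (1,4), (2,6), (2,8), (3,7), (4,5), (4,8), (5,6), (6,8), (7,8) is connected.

Step 1: Build adjacency list from edges:
  1: 4
  2: 6, 8
  3: 7
  4: 1, 5, 8
  5: 4, 6
  6: 2, 5, 8
  7: 3, 8
  8: 2, 4, 6, 7

Step 2: Run BFS/DFS from vertex 1:
  Visited: {1, 4, 5, 8, 6, 2, 7, 3}
  Reached 8 of 8 vertices

Step 3: All 8 vertices reached from vertex 1, so the graph is connected.
Answer: Yes, the graph is connected.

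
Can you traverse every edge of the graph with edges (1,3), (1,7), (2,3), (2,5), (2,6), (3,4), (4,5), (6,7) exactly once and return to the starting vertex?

Step 1: Find the degree of each vertex:
  deg(1) = 2
  deg(2) = 3
  deg(3) = 3
  deg(4) = 2
  deg(5) = 2
  deg(6) = 2
  deg(7) = 2

Step 2: Count vertices with odd degree:
  Odd-degree vertices: 2, 3 (2 total)

Step 3: Apply Euler's theorem:
  - Eulerian circuit exists iff graph is connected and all vertices have even degree
  - Eulerian path exists iff graph is connected and has 0 or 2 odd-degree vertices

Graph is connected with exactly 2 odd-degree vertices (2, 3).
Eulerian path exists (starting and ending at the odd-degree vertices), but no Eulerian circuit.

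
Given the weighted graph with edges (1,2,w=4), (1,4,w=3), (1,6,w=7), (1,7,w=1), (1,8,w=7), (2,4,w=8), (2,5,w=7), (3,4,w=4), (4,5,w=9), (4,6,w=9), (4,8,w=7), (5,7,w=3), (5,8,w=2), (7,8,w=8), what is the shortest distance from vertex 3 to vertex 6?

Step 1: Build adjacency list with weights:
  1: 2(w=4), 4(w=3), 6(w=7), 7(w=1), 8(w=7)
  2: 1(w=4), 4(w=8), 5(w=7)
  3: 4(w=4)
  4: 1(w=3), 2(w=8), 3(w=4), 5(w=9), 6(w=9), 8(w=7)
  5: 2(w=7), 4(w=9), 7(w=3), 8(w=2)
  6: 1(w=7), 4(w=9)
  7: 1(w=1), 5(w=3), 8(w=8)
  8: 1(w=7), 4(w=7), 5(w=2), 7(w=8)

Step 2: Apply Dijkstra's algorithm from vertex 3:
  Visit vertex 3 (distance=0)
    Update dist[4] = 4
  Visit vertex 4 (distance=4)
    Update dist[1] = 7
    Update dist[2] = 12
    Update dist[5] = 13
    Update dist[6] = 13
    Update dist[8] = 11
  Visit vertex 1 (distance=7)
    Update dist[2] = 11
    Update dist[7] = 8
  Visit vertex 7 (distance=8)
    Update dist[5] = 11
  Visit vertex 2 (distance=11)
  Visit vertex 5 (distance=11)
  Visit vertex 8 (distance=11)
  Visit vertex 6 (distance=13)

Step 3: Shortest path: 3 -> 4 -> 6
Total weight: 4 + 9 = 13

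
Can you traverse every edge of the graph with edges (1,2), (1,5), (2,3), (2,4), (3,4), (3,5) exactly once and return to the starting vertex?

Step 1: Find the degree of each vertex:
  deg(1) = 2
  deg(2) = 3
  deg(3) = 3
  deg(4) = 2
  deg(5) = 2

Step 2: Count vertices with odd degree:
  Odd-degree vertices: 2, 3 (2 total)

Step 3: Apply Euler's theorem:
  - Eulerian circuit exists iff graph is connected and all vertices have even degree
  - Eulerian path exists iff graph is connected and has 0 or 2 odd-degree vertices

Graph is connected with exactly 2 odd-degree vertices (2, 3).
Eulerian path exists (starting and ending at the odd-degree vertices), but no Eulerian circuit.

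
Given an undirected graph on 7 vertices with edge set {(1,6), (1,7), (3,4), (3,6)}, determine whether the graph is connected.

Step 1: Build adjacency list from edges:
  1: 6, 7
  2: (none)
  3: 4, 6
  4: 3
  5: (none)
  6: 1, 3
  7: 1

Step 2: Run BFS/DFS from vertex 1:
  Visited: {1, 6, 7, 3, 4}
  Reached 5 of 7 vertices

Step 3: Only 5 of 7 vertices reached. Graph is disconnected.
Connected components: {1, 3, 4, 6, 7}, {2}, {5}
Answer: No, the graph is not connected (3 components).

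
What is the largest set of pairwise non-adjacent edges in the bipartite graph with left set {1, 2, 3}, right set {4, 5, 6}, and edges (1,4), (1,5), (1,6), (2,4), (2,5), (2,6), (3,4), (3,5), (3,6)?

Step 1: List the neighbors of each left vertex:
  1: 4, 5, 6
  2: 4, 5, 6
  3: 4, 5, 6

Step 2: Greedily match left vertices, then look for augmenting paths:
  Match 1 -- 4
  Match 2 -- 5
  Match 3 -- 6
  No augmenting path remains.

Step 3: Verify this is maximum:
  Matching size 3 = min(|L|, |R|) = min(3, 3), which is an upper bound, so this matching is maximum.

Maximum matching: {(1,4), (2,5), (3,6)}
Size: 3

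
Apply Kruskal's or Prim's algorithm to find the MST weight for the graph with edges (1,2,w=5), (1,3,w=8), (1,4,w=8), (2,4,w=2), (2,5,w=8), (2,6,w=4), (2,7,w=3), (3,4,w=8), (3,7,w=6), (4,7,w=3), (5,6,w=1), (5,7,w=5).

Apply Kruskal's algorithm (sort edges by weight, add if no cycle):

Sorted edges by weight:
  (5,6) w=1
  (2,4) w=2
  (2,7) w=3
  (4,7) w=3
  (2,6) w=4
  (1,2) w=5
  (5,7) w=5
  (3,7) w=6
  (1,4) w=8
  (1,3) w=8
  (2,5) w=8
  (3,4) w=8

Add edge (5,6) w=1 -- no cycle. Running total: 1
Add edge (2,4) w=2 -- no cycle. Running total: 3
Add edge (2,7) w=3 -- no cycle. Running total: 6
Skip edge (4,7) w=3 -- would create cycle
Add edge (2,6) w=4 -- no cycle. Running total: 10
Add edge (1,2) w=5 -- no cycle. Running total: 15
Skip edge (5,7) w=5 -- would create cycle
Add edge (3,7) w=6 -- no cycle. Running total: 21

MST edges: (5,6,w=1), (2,4,w=2), (2,7,w=3), (2,6,w=4), (1,2,w=5), (3,7,w=6)
Total MST weight: 1 + 2 + 3 + 4 + 5 + 6 = 21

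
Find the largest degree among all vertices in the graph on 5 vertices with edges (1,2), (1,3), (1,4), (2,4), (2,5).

Step 1: Count edges incident to each vertex:
  deg(1) = 3 (neighbors: 2, 3, 4)
  deg(2) = 3 (neighbors: 1, 4, 5)
  deg(3) = 1 (neighbors: 1)
  deg(4) = 2 (neighbors: 1, 2)
  deg(5) = 1 (neighbors: 2)

Step 2: Find maximum:
  max(3, 3, 1, 2, 1) = 3 (vertex 1)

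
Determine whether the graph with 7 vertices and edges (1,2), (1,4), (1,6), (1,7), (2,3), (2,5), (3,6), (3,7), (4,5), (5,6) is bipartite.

Step 1: Attempt 2-coloring using BFS:
  Start at vertex 1, assign color 0
  Color vertex 2 with color 1 (neighbor of 1)
  Color vertex 4 with color 1 (neighbor of 1)
  Color vertex 6 with color 1 (neighbor of 1)
  Color vertex 7 with color 1 (neighbor of 1)
  Color vertex 3 with color 0 (neighbor of 2)
  Color vertex 5 with color 0 (neighbor of 2)

Step 2: 2-coloring succeeded. No conflicts found.
  Set A (color 0): {1, 3, 5}
  Set B (color 1): {2, 4, 6, 7}

The graph is bipartite with partition {1, 3, 5}, {2, 4, 6, 7}.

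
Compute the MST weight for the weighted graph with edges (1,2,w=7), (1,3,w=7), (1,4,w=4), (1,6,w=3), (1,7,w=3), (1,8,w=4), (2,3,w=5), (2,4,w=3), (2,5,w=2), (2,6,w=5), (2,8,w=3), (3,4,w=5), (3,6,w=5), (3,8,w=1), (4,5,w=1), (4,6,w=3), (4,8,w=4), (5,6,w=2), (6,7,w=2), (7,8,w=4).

Apply Kruskal's algorithm (sort edges by weight, add if no cycle):

Sorted edges by weight:
  (3,8) w=1
  (4,5) w=1
  (2,5) w=2
  (5,6) w=2
  (6,7) w=2
  (1,6) w=3
  (1,7) w=3
  (2,8) w=3
  (2,4) w=3
  (4,6) w=3
  (1,4) w=4
  (1,8) w=4
  (4,8) w=4
  (7,8) w=4
  (2,3) w=5
  (2,6) w=5
  (3,4) w=5
  (3,6) w=5
  (1,2) w=7
  (1,3) w=7

Add edge (3,8) w=1 -- no cycle. Running total: 1
Add edge (4,5) w=1 -- no cycle. Running total: 2
Add edge (2,5) w=2 -- no cycle. Running total: 4
Add edge (5,6) w=2 -- no cycle. Running total: 6
Add edge (6,7) w=2 -- no cycle. Running total: 8
Add edge (1,6) w=3 -- no cycle. Running total: 11
Skip edge (1,7) w=3 -- would create cycle
Add edge (2,8) w=3 -- no cycle. Running total: 14

MST edges: (3,8,w=1), (4,5,w=1), (2,5,w=2), (5,6,w=2), (6,7,w=2), (1,6,w=3), (2,8,w=3)
Total MST weight: 1 + 1 + 2 + 2 + 2 + 3 + 3 = 14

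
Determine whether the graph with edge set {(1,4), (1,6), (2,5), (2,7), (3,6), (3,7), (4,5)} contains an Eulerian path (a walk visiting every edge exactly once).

Step 1: Find the degree of each vertex:
  deg(1) = 2
  deg(2) = 2
  deg(3) = 2
  deg(4) = 2
  deg(5) = 2
  deg(6) = 2
  deg(7) = 2

Step 2: Count vertices with odd degree:
  All vertices have even degree (0 odd-degree vertices)

Step 3: Apply Euler's theorem:
  - Eulerian circuit exists iff graph is connected and all vertices have even degree
  - Eulerian path exists iff graph is connected and has 0 or 2 odd-degree vertices

Graph is connected with 0 odd-degree vertices.
Both Eulerian circuit and Eulerian path exist.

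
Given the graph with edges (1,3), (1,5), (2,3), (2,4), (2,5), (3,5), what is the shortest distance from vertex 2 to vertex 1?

Step 1: Build adjacency list:
  1: 3, 5
  2: 3, 4, 5
  3: 1, 2, 5
  4: 2
  5: 1, 2, 3

Step 2: BFS from vertex 2 to find shortest path to 1:
  vertex 3 reached at distance 1
  vertex 4 reached at distance 1
  vertex 5 reached at distance 1
  vertex 1 reached at distance 2

Step 3: Shortest path: 2 -> 3 -> 1
Path length: 2 edges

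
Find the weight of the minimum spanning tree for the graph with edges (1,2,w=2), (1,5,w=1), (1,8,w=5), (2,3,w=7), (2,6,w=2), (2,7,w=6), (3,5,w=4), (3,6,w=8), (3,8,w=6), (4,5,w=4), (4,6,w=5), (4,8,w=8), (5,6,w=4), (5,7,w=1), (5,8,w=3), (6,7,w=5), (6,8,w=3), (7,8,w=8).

Apply Kruskal's algorithm (sort edges by weight, add if no cycle):

Sorted edges by weight:
  (1,5) w=1
  (5,7) w=1
  (1,2) w=2
  (2,6) w=2
  (5,8) w=3
  (6,8) w=3
  (3,5) w=4
  (4,5) w=4
  (5,6) w=4
  (1,8) w=5
  (4,6) w=5
  (6,7) w=5
  (2,7) w=6
  (3,8) w=6
  (2,3) w=7
  (3,6) w=8
  (4,8) w=8
  (7,8) w=8

Add edge (1,5) w=1 -- no cycle. Running total: 1
Add edge (5,7) w=1 -- no cycle. Running total: 2
Add edge (1,2) w=2 -- no cycle. Running total: 4
Add edge (2,6) w=2 -- no cycle. Running total: 6
Add edge (5,8) w=3 -- no cycle. Running total: 9
Skip edge (6,8) w=3 -- would create cycle
Add edge (3,5) w=4 -- no cycle. Running total: 13
Add edge (4,5) w=4 -- no cycle. Running total: 17

MST edges: (1,5,w=1), (5,7,w=1), (1,2,w=2), (2,6,w=2), (5,8,w=3), (3,5,w=4), (4,5,w=4)
Total MST weight: 1 + 1 + 2 + 2 + 3 + 4 + 4 = 17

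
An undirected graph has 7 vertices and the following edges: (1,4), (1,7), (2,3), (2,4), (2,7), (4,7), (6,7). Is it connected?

Step 1: Build adjacency list from edges:
  1: 4, 7
  2: 3, 4, 7
  3: 2
  4: 1, 2, 7
  5: (none)
  6: 7
  7: 1, 2, 4, 6

Step 2: Run BFS/DFS from vertex 1:
  Visited: {1, 4, 7, 2, 6, 3}
  Reached 6 of 7 vertices

Step 3: Only 6 of 7 vertices reached. Graph is disconnected.
Connected components: {1, 2, 3, 4, 6, 7}, {5}
Answer: No, the graph is not connected (2 components).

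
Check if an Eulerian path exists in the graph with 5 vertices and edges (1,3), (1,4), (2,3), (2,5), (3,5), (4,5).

Step 1: Find the degree of each vertex:
  deg(1) = 2
  deg(2) = 2
  deg(3) = 3
  deg(4) = 2
  deg(5) = 3

Step 2: Count vertices with odd degree:
  Odd-degree vertices: 3, 5 (2 total)

Step 3: Apply Euler's theorem:
  - Eulerian circuit exists iff graph is connected and all vertices have even degree
  - Eulerian path exists iff graph is connected and has 0 or 2 odd-degree vertices

Graph is connected with exactly 2 odd-degree vertices (3, 5).
Eulerian path exists (starting and ending at the odd-degree vertices), but no Eulerian circuit.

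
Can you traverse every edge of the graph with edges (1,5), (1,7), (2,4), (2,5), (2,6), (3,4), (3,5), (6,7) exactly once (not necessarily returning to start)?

Step 1: Find the degree of each vertex:
  deg(1) = 2
  deg(2) = 3
  deg(3) = 2
  deg(4) = 2
  deg(5) = 3
  deg(6) = 2
  deg(7) = 2

Step 2: Count vertices with odd degree:
  Odd-degree vertices: 2, 5 (2 total)

Step 3: Apply Euler's theorem:
  - Eulerian circuit exists iff graph is connected and all vertices have even degree
  - Eulerian path exists iff graph is connected and has 0 or 2 odd-degree vertices

Graph is connected with exactly 2 odd-degree vertices (2, 5).
Eulerian path exists (starting and ending at the odd-degree vertices), but no Eulerian circuit.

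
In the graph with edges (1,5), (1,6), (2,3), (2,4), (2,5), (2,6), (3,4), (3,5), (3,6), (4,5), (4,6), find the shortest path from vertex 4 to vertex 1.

Step 1: Build adjacency list:
  1: 5, 6
  2: 3, 4, 5, 6
  3: 2, 4, 5, 6
  4: 2, 3, 5, 6
  5: 1, 2, 3, 4
  6: 1, 2, 3, 4

Step 2: BFS from vertex 4 to find shortest path to 1:
  vertex 2 reached at distance 1
  vertex 3 reached at distance 1
  vertex 5 reached at distance 1
  vertex 6 reached at distance 1
  vertex 1 reached at distance 2

Step 3: Shortest path: 4 -> 5 -> 1
Path length: 2 edges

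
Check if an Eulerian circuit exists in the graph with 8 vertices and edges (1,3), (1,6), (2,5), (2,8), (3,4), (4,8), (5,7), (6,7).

Step 1: Find the degree of each vertex:
  deg(1) = 2
  deg(2) = 2
  deg(3) = 2
  deg(4) = 2
  deg(5) = 2
  deg(6) = 2
  deg(7) = 2
  deg(8) = 2

Step 2: Count vertices with odd degree:
  All vertices have even degree (0 odd-degree vertices)

Step 3: Apply Euler's theorem:
  - Eulerian circuit exists iff graph is connected and all vertices have even degree
  - Eulerian path exists iff graph is connected and has 0 or 2 odd-degree vertices

Graph is connected with 0 odd-degree vertices.
Both Eulerian circuit and Eulerian path exist.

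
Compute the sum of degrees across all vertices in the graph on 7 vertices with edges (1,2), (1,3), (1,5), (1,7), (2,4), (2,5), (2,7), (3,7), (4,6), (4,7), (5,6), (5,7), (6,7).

Step 1: Count edges incident to each vertex:
  deg(1) = 4 (neighbors: 2, 3, 5, 7)
  deg(2) = 4 (neighbors: 1, 4, 5, 7)
  deg(3) = 2 (neighbors: 1, 7)
  deg(4) = 3 (neighbors: 2, 6, 7)
  deg(5) = 4 (neighbors: 1, 2, 6, 7)
  deg(6) = 3 (neighbors: 4, 5, 7)
  deg(7) = 6 (neighbors: 1, 2, 3, 4, 5, 6)

Step 2: Sum all degrees:
  4 + 4 + 2 + 3 + 4 + 3 + 6 = 26

Verification: sum of degrees = 2 * |E| = 2 * 13 = 26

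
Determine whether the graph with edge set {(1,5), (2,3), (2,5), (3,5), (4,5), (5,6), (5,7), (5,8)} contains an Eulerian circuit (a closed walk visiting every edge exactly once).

Step 1: Find the degree of each vertex:
  deg(1) = 1
  deg(2) = 2
  deg(3) = 2
  deg(4) = 1
  deg(5) = 7
  deg(6) = 1
  deg(7) = 1
  deg(8) = 1

Step 2: Count vertices with odd degree:
  Odd-degree vertices: 1, 4, 5, 6, 7, 8 (6 total)

Step 3: Apply Euler's theorem:
  - Eulerian circuit exists iff graph is connected and all vertices have even degree
  - Eulerian path exists iff graph is connected and has 0 or 2 odd-degree vertices

Graph has 6 odd-degree vertices (need 0 or 2).
Neither Eulerian path nor Eulerian circuit exists.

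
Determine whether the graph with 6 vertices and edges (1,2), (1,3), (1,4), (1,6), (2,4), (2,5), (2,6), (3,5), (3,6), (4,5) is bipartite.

Step 1: Attempt 2-coloring using BFS:
  Start at vertex 1, assign color 0
  Color vertex 2 with color 1 (neighbor of 1)
  Color vertex 3 with color 1 (neighbor of 1)
  Color vertex 4 with color 1 (neighbor of 1)
  Color vertex 6 with color 1 (neighbor of 1)

Step 2: Conflict found! Vertices 2 and 4 are adjacent but have the same color.
This means the graph contains an odd cycle.

The graph is NOT bipartite.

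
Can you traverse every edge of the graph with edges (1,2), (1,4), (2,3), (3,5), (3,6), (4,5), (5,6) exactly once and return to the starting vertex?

Step 1: Find the degree of each vertex:
  deg(1) = 2
  deg(2) = 2
  deg(3) = 3
  deg(4) = 2
  deg(5) = 3
  deg(6) = 2

Step 2: Count vertices with odd degree:
  Odd-degree vertices: 3, 5 (2 total)

Step 3: Apply Euler's theorem:
  - Eulerian circuit exists iff graph is connected and all vertices have even degree
  - Eulerian path exists iff graph is connected and has 0 or 2 odd-degree vertices

Graph is connected with exactly 2 odd-degree vertices (3, 5).
Eulerian path exists (starting and ending at the odd-degree vertices), but no Eulerian circuit.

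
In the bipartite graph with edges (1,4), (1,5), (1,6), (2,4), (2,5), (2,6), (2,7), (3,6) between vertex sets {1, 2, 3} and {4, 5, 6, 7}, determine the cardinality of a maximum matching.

Step 1: List the neighbors of each left vertex:
  1: 4, 5, 6
  2: 4, 5, 6, 7
  3: 6

Step 2: Greedily match left vertices, then look for augmenting paths:
  Match 1 -- 4
  Match 2 -- 5
  Match 3 -- 6
  No augmenting path remains.

Step 3: Verify this is maximum:
  Matching size 3 = min(|L|, |R|) = min(3, 4), which is an upper bound, so this matching is maximum.

Maximum matching: {(1,4), (2,5), (3,6)}
Size: 3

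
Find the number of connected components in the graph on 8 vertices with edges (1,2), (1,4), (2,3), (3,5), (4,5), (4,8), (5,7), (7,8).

Step 1: Build adjacency list from edges:
  1: 2, 4
  2: 1, 3
  3: 2, 5
  4: 1, 5, 8
  5: 3, 4, 7
  6: (none)
  7: 5, 8
  8: 4, 7

Step 2: Run BFS/DFS from vertex 1:
  Visited: {1, 2, 4, 3, 5, 8, 7}
  Reached 7 of 8 vertices

Step 3: Only 7 of 8 vertices reached. Graph is disconnected.
Connected components: {1, 2, 3, 4, 5, 7, 8}, {6}
Number of connected components: 2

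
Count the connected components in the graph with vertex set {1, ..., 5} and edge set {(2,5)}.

Step 1: Build adjacency list from edges:
  1: (none)
  2: 5
  3: (none)
  4: (none)
  5: 2

Step 2: Run BFS/DFS from vertex 1:
  Visited: {1}
  Reached 1 of 5 vertices

Step 3: Only 1 of 5 vertices reached. Graph is disconnected.
Connected components: {1}, {2, 5}, {3}, {4}
Number of connected components: 4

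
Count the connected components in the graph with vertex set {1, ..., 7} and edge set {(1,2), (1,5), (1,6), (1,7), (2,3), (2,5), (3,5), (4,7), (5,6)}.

Step 1: Build adjacency list from edges:
  1: 2, 5, 6, 7
  2: 1, 3, 5
  3: 2, 5
  4: 7
  5: 1, 2, 3, 6
  6: 1, 5
  7: 1, 4

Step 2: Run BFS/DFS from vertex 1:
  Visited: {1, 2, 5, 6, 7, 3, 4}
  Reached 7 of 7 vertices

Step 3: All 7 vertices reached from vertex 1, so the graph is connected.
Number of connected components: 1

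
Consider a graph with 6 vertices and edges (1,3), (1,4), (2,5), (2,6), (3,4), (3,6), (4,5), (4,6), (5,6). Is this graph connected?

Step 1: Build adjacency list from edges:
  1: 3, 4
  2: 5, 6
  3: 1, 4, 6
  4: 1, 3, 5, 6
  5: 2, 4, 6
  6: 2, 3, 4, 5

Step 2: Run BFS/DFS from vertex 1:
  Visited: {1, 3, 4, 6, 5, 2}
  Reached 6 of 6 vertices

Step 3: All 6 vertices reached from vertex 1, so the graph is connected.
Answer: Yes, the graph is connected.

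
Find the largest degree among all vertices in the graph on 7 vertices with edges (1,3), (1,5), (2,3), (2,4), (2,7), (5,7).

Step 1: Count edges incident to each vertex:
  deg(1) = 2 (neighbors: 3, 5)
  deg(2) = 3 (neighbors: 3, 4, 7)
  deg(3) = 2 (neighbors: 1, 2)
  deg(4) = 1 (neighbors: 2)
  deg(5) = 2 (neighbors: 1, 7)
  deg(6) = 0 (neighbors: none)
  deg(7) = 2 (neighbors: 2, 5)

Step 2: Find maximum:
  max(2, 3, 2, 1, 2, 0, 2) = 3 (vertex 2)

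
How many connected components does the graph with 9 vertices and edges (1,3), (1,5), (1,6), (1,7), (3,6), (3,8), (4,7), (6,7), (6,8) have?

Step 1: Build adjacency list from edges:
  1: 3, 5, 6, 7
  2: (none)
  3: 1, 6, 8
  4: 7
  5: 1
  6: 1, 3, 7, 8
  7: 1, 4, 6
  8: 3, 6
  9: (none)

Step 2: Run BFS/DFS from vertex 1:
  Visited: {1, 3, 5, 6, 7, 8, 4}
  Reached 7 of 9 vertices

Step 3: Only 7 of 9 vertices reached. Graph is disconnected.
Connected components: {1, 3, 4, 5, 6, 7, 8}, {2}, {9}
Number of connected components: 3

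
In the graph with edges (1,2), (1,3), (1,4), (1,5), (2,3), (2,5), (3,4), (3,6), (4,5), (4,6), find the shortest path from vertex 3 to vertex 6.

Step 1: Build adjacency list:
  1: 2, 3, 4, 5
  2: 1, 3, 5
  3: 1, 2, 4, 6
  4: 1, 3, 5, 6
  5: 1, 2, 4
  6: 3, 4

Step 2: BFS from vertex 3 to find shortest path to 6:
  vertex 1 reached at distance 1
  vertex 2 reached at distance 1
  vertex 4 reached at distance 1
  vertex 6 reached at distance 1

Step 3: Shortest path: 3 -> 6
Path length: 1 edge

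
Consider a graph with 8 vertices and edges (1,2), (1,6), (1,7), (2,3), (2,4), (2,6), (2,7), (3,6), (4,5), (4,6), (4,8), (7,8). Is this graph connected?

Step 1: Build adjacency list from edges:
  1: 2, 6, 7
  2: 1, 3, 4, 6, 7
  3: 2, 6
  4: 2, 5, 6, 8
  5: 4
  6: 1, 2, 3, 4
  7: 1, 2, 8
  8: 4, 7

Step 2: Run BFS/DFS from vertex 1:
  Visited: {1, 2, 6, 7, 3, 4, 8, 5}
  Reached 8 of 8 vertices

Step 3: All 8 vertices reached from vertex 1, so the graph is connected.
Answer: Yes, the graph is connected.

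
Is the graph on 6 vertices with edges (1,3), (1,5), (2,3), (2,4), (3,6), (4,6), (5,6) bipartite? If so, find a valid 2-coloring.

Step 1: Attempt 2-coloring using BFS:
  Start at vertex 1, assign color 0
  Color vertex 3 with color 1 (neighbor of 1)
  Color vertex 5 with color 1 (neighbor of 1)
  Color vertex 2 with color 0 (neighbor of 3)
  Color vertex 6 with color 0 (neighbor of 3)
  Color vertex 4 with color 1 (neighbor of 2)

Step 2: 2-coloring succeeded. No conflicts found.
  Set A (color 0): {1, 2, 6}
  Set B (color 1): {3, 4, 5}

The graph is bipartite with partition {1, 2, 6}, {3, 4, 5}.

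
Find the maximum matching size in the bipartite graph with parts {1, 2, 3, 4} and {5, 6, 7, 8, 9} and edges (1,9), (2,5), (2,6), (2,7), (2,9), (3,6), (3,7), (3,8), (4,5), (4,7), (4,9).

Step 1: List the neighbors of each left vertex:
  1: 9
  2: 5, 6, 7, 9
  3: 6, 7, 8
  4: 5, 7, 9

Step 2: Greedily match left vertices, then look for augmenting paths:
  Match 1 -- 9
  Match 2 -- 5
  Match 3 -- 6
  Match 4 -- 7
  No augmenting path remains.

Step 3: Verify this is maximum:
  Matching size 4 = min(|L|, |R|) = min(4, 5), which is an upper bound, so this matching is maximum.

Maximum matching: {(1,9), (2,5), (3,6), (4,7)}
Size: 4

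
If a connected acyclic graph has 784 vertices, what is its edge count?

A tree on n vertices always has exactly n - 1 edges.
For n = 784: edges = 784 - 1 = 783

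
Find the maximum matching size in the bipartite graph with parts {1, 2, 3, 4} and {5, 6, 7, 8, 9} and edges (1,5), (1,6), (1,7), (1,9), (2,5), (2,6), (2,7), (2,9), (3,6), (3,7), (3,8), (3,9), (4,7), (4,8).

Step 1: List the neighbors of each left vertex:
  1: 5, 6, 7, 9
  2: 5, 6, 7, 9
  3: 6, 7, 8, 9
  4: 7, 8

Step 2: Greedily match left vertices, then look for augmenting paths:
  Match 1 -- 5
  Match 2 -- 6
  Match 3 -- 7
  Match 4 -- 8
  No augmenting path remains.

Step 3: Verify this is maximum:
  Matching size 4 = min(|L|, |R|) = min(4, 5), which is an upper bound, so this matching is maximum.

Maximum matching: {(1,5), (2,6), (3,7), (4,8)}
Size: 4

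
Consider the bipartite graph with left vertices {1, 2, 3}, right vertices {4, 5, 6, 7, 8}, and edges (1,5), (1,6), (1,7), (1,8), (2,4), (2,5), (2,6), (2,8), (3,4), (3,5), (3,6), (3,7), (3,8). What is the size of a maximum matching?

Step 1: List the neighbors of each left vertex:
  1: 5, 6, 7, 8
  2: 4, 5, 6, 8
  3: 4, 5, 6, 7, 8

Step 2: Greedily match left vertices, then look for augmenting paths:
  Match 1 -- 5
  Match 2 -- 4
  Match 3 -- 6
  No augmenting path remains.

Step 3: Verify this is maximum:
  Matching size 3 = min(|L|, |R|) = min(3, 5), which is an upper bound, so this matching is maximum.

Maximum matching: {(1,5), (2,4), (3,6)}
Size: 3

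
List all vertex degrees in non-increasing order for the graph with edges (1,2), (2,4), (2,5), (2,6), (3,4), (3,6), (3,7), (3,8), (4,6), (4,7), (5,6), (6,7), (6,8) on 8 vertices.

Step 1: Count edges incident to each vertex:
  deg(1) = 1 (neighbors: 2)
  deg(2) = 4 (neighbors: 1, 4, 5, 6)
  deg(3) = 4 (neighbors: 4, 6, 7, 8)
  deg(4) = 4 (neighbors: 2, 3, 6, 7)
  deg(5) = 2 (neighbors: 2, 6)
  deg(6) = 6 (neighbors: 2, 3, 4, 5, 7, 8)
  deg(7) = 3 (neighbors: 3, 4, 6)
  deg(8) = 2 (neighbors: 3, 6)

Step 2: Sort degrees in non-increasing order:
  Degrees: [1, 4, 4, 4, 2, 6, 3, 2] -> sorted: [6, 4, 4, 4, 3, 2, 2, 1]

Degree sequence: [6, 4, 4, 4, 3, 2, 2, 1]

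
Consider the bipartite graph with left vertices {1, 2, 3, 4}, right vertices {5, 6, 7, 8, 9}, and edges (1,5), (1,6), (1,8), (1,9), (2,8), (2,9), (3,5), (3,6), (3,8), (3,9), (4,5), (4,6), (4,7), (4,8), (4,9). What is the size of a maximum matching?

Step 1: List the neighbors of each left vertex:
  1: 5, 6, 8, 9
  2: 8, 9
  3: 5, 6, 8, 9
  4: 5, 6, 7, 8, 9

Step 2: Greedily match left vertices, then look for augmenting paths:
  Match 1 -- 5
  Match 2 -- 8
  Match 3 -- 6
  Match 4 -- 7
  No augmenting path remains.

Step 3: Verify this is maximum:
  Matching size 4 = min(|L|, |R|) = min(4, 5), which is an upper bound, so this matching is maximum.

Maximum matching: {(1,5), (2,8), (3,6), (4,7)}
Size: 4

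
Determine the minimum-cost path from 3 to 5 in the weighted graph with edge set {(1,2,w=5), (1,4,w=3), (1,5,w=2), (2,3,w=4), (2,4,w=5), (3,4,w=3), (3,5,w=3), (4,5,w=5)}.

Step 1: Build adjacency list with weights:
  1: 2(w=5), 4(w=3), 5(w=2)
  2: 1(w=5), 3(w=4), 4(w=5)
  3: 2(w=4), 4(w=3), 5(w=3)
  4: 1(w=3), 2(w=5), 3(w=3), 5(w=5)
  5: 1(w=2), 3(w=3), 4(w=5)

Step 2: Apply Dijkstra's algorithm from vertex 3:
  Visit vertex 3 (distance=0)
    Update dist[2] = 4
    Update dist[4] = 3
    Update dist[5] = 3
  Visit vertex 4 (distance=3)
    Update dist[1] = 6
  Visit vertex 5 (distance=3)
    Update dist[1] = 5

Step 3: Shortest path: 3 -> 5
Total weight: 3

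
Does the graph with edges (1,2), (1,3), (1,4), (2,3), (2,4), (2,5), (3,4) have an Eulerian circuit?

Step 1: Find the degree of each vertex:
  deg(1) = 3
  deg(2) = 4
  deg(3) = 3
  deg(4) = 3
  deg(5) = 1

Step 2: Count vertices with odd degree:
  Odd-degree vertices: 1, 3, 4, 5 (4 total)

Step 3: Apply Euler's theorem:
  - Eulerian circuit exists iff graph is connected and all vertices have even degree
  - Eulerian path exists iff graph is connected and has 0 or 2 odd-degree vertices

Graph has 4 odd-degree vertices (need 0 or 2).
Neither Eulerian path nor Eulerian circuit exists.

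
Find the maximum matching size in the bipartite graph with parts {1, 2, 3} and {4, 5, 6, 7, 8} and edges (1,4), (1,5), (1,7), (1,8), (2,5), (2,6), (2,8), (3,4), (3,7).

Step 1: List the neighbors of each left vertex:
  1: 4, 5, 7, 8
  2: 5, 6, 8
  3: 4, 7

Step 2: Greedily match left vertices, then look for augmenting paths:
  Match 1 -- 4
  Match 2 -- 5
  Match 3 -- 7
  No augmenting path remains.

Step 3: Verify this is maximum:
  Matching size 3 = min(|L|, |R|) = min(3, 5), which is an upper bound, so this matching is maximum.

Maximum matching: {(1,4), (2,5), (3,7)}
Size: 3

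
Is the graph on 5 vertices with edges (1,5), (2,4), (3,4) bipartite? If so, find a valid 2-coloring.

Step 1: Attempt 2-coloring using BFS:
  Start at vertex 1, assign color 0
  Color vertex 5 with color 1 (neighbor of 1)
  Start new component at vertex 2, assign color 0
  Color vertex 4 with color 1 (neighbor of 2)
  Color vertex 3 with color 0 (neighbor of 4)

Step 2: 2-coloring succeeded. No conflicts found.
  Set A (color 0): {1, 2, 3}
  Set B (color 1): {4, 5}

The graph is bipartite with partition {1, 2, 3}, {4, 5}.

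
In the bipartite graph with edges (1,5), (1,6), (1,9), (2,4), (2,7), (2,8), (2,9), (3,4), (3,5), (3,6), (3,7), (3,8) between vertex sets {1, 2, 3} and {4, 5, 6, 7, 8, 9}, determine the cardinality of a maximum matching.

Step 1: List the neighbors of each left vertex:
  1: 5, 6, 9
  2: 4, 7, 8, 9
  3: 4, 5, 6, 7, 8

Step 2: Greedily match left vertices, then look for augmenting paths:
  Match 1 -- 5
  Match 2 -- 4
  Match 3 -- 6
  No augmenting path remains.

Step 3: Verify this is maximum:
  Matching size 3 = min(|L|, |R|) = min(3, 6), which is an upper bound, so this matching is maximum.

Maximum matching: {(1,5), (2,4), (3,6)}
Size: 3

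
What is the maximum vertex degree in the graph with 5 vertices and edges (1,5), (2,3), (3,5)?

Step 1: Count edges incident to each vertex:
  deg(1) = 1 (neighbors: 5)
  deg(2) = 1 (neighbors: 3)
  deg(3) = 2 (neighbors: 2, 5)
  deg(4) = 0 (neighbors: none)
  deg(5) = 2 (neighbors: 1, 3)

Step 2: Find maximum:
  max(1, 1, 2, 0, 2) = 2 (vertex 3)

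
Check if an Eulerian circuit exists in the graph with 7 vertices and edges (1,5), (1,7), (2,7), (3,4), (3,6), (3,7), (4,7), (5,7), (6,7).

Step 1: Find the degree of each vertex:
  deg(1) = 2
  deg(2) = 1
  deg(3) = 3
  deg(4) = 2
  deg(5) = 2
  deg(6) = 2
  deg(7) = 6

Step 2: Count vertices with odd degree:
  Odd-degree vertices: 2, 3 (2 total)

Step 3: Apply Euler's theorem:
  - Eulerian circuit exists iff graph is connected and all vertices have even degree
  - Eulerian path exists iff graph is connected and has 0 or 2 odd-degree vertices

Graph is connected with exactly 2 odd-degree vertices (2, 3).
Eulerian path exists (starting and ending at the odd-degree vertices), but no Eulerian circuit.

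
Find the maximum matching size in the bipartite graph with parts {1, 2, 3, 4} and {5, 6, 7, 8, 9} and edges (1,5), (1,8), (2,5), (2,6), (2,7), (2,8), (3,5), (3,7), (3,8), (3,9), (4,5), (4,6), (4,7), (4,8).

Step 1: List the neighbors of each left vertex:
  1: 5, 8
  2: 5, 6, 7, 8
  3: 5, 7, 8, 9
  4: 5, 6, 7, 8

Step 2: Greedily match left vertices, then look for augmenting paths:
  Match 1 -- 5
  Match 2 -- 6
  Match 3 -- 7
  Match 4 -- 8
  No augmenting path remains.

Step 3: Verify this is maximum:
  Matching size 4 = min(|L|, |R|) = min(4, 5), which is an upper bound, so this matching is maximum.

Maximum matching: {(1,5), (2,6), (3,7), (4,8)}
Size: 4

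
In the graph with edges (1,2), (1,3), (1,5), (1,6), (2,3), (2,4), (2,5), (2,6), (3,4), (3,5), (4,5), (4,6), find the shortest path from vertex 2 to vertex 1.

Step 1: Build adjacency list:
  1: 2, 3, 5, 6
  2: 1, 3, 4, 5, 6
  3: 1, 2, 4, 5
  4: 2, 3, 5, 6
  5: 1, 2, 3, 4
  6: 1, 2, 4

Step 2: BFS from vertex 2 to find shortest path to 1:
  vertex 1 reached at distance 1

Step 3: Shortest path: 2 -> 1
Path length: 1 edge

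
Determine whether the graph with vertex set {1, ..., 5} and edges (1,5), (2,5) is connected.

Step 1: Build adjacency list from edges:
  1: 5
  2: 5
  3: (none)
  4: (none)
  5: 1, 2

Step 2: Run BFS/DFS from vertex 1:
  Visited: {1, 5, 2}
  Reached 3 of 5 vertices

Step 3: Only 3 of 5 vertices reached. Graph is disconnected.
Connected components: {1, 2, 5}, {3}, {4}
Answer: No, the graph is not connected (3 components).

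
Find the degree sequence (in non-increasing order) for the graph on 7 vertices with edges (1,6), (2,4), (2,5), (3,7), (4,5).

Step 1: Count edges incident to each vertex:
  deg(1) = 1 (neighbors: 6)
  deg(2) = 2 (neighbors: 4, 5)
  deg(3) = 1 (neighbors: 7)
  deg(4) = 2 (neighbors: 2, 5)
  deg(5) = 2 (neighbors: 2, 4)
  deg(6) = 1 (neighbors: 1)
  deg(7) = 1 (neighbors: 3)

Step 2: Sort degrees in non-increasing order:
  Degrees: [1, 2, 1, 2, 2, 1, 1] -> sorted: [2, 2, 2, 1, 1, 1, 1]

Degree sequence: [2, 2, 2, 1, 1, 1, 1]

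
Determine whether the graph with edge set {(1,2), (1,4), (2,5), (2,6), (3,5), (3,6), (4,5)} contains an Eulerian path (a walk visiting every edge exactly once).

Step 1: Find the degree of each vertex:
  deg(1) = 2
  deg(2) = 3
  deg(3) = 2
  deg(4) = 2
  deg(5) = 3
  deg(6) = 2

Step 2: Count vertices with odd degree:
  Odd-degree vertices: 2, 5 (2 total)

Step 3: Apply Euler's theorem:
  - Eulerian circuit exists iff graph is connected and all vertices have even degree
  - Eulerian path exists iff graph is connected and has 0 or 2 odd-degree vertices

Graph is connected with exactly 2 odd-degree vertices (2, 5).
Eulerian path exists (starting and ending at the odd-degree vertices), but no Eulerian circuit.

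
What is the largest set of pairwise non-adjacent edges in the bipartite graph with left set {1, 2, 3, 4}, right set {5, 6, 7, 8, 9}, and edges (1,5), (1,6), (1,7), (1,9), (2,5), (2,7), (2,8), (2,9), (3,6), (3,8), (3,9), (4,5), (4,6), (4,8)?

Step 1: List the neighbors of each left vertex:
  1: 5, 6, 7, 9
  2: 5, 7, 8, 9
  3: 6, 8, 9
  4: 5, 6, 8

Step 2: Greedily match left vertices, then look for augmenting paths:
  Match 1 -- 5
  Match 2 -- 7
  Match 3 -- 6
  Match 4 -- 8
  No augmenting path remains.

Step 3: Verify this is maximum:
  Matching size 4 = min(|L|, |R|) = min(4, 5), which is an upper bound, so this matching is maximum.

Maximum matching: {(1,5), (2,7), (3,6), (4,8)}
Size: 4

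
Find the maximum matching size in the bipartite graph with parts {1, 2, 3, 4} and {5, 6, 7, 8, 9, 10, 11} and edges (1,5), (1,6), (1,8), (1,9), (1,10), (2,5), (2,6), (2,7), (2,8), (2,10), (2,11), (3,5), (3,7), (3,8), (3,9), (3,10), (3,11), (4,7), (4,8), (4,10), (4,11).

Step 1: List the neighbors of each left vertex:
  1: 5, 6, 8, 9, 10
  2: 5, 6, 7, 8, 10, 11
  3: 5, 7, 8, 9, 10, 11
  4: 7, 8, 10, 11

Step 2: Greedily match left vertices, then look for augmenting paths:
  Match 1 -- 5
  Match 2 -- 6
  Match 3 -- 7
  Match 4 -- 8
  No augmenting path remains.

Step 3: Verify this is maximum:
  Matching size 4 = min(|L|, |R|) = min(4, 7), which is an upper bound, so this matching is maximum.

Maximum matching: {(1,5), (2,6), (3,7), (4,8)}
Size: 4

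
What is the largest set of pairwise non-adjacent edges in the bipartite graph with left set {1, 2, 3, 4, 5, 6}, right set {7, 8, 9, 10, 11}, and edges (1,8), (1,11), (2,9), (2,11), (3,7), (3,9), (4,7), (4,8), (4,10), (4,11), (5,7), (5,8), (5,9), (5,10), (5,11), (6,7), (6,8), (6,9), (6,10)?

Step 1: List the neighbors of each left vertex:
  1: 8, 11
  2: 9, 11
  3: 7, 9
  4: 7, 8, 10, 11
  5: 7, 8, 9, 10, 11
  6: 7, 8, 9, 10

Step 2: Greedily match left vertices, then look for augmenting paths:
  Match 1 -- 8
  Match 2 -- 9
  Match 3 -- 7
  Match 4 -- 10
  Match 5 -- 11
  No augmenting path remains.

Step 3: Verify this is maximum:
  Matching size 5 = min(|L|, |R|) = min(6, 5), which is an upper bound, so this matching is maximum.

Maximum matching: {(1,8), (2,9), (3,7), (4,10), (5,11)}
Size: 5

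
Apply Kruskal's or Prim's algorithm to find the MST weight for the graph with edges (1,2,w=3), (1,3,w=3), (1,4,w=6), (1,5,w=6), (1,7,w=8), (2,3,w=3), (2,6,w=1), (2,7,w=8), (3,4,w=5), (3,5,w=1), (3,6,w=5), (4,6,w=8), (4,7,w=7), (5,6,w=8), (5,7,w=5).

Apply Kruskal's algorithm (sort edges by weight, add if no cycle):

Sorted edges by weight:
  (2,6) w=1
  (3,5) w=1
  (1,3) w=3
  (1,2) w=3
  (2,3) w=3
  (3,4) w=5
  (3,6) w=5
  (5,7) w=5
  (1,5) w=6
  (1,4) w=6
  (4,7) w=7
  (1,7) w=8
  (2,7) w=8
  (4,6) w=8
  (5,6) w=8

Add edge (2,6) w=1 -- no cycle. Running total: 1
Add edge (3,5) w=1 -- no cycle. Running total: 2
Add edge (1,3) w=3 -- no cycle. Running total: 5
Add edge (1,2) w=3 -- no cycle. Running total: 8
Skip edge (2,3) w=3 -- would create cycle
Add edge (3,4) w=5 -- no cycle. Running total: 13
Skip edge (3,6) w=5 -- would create cycle
Add edge (5,7) w=5 -- no cycle. Running total: 18

MST edges: (2,6,w=1), (3,5,w=1), (1,3,w=3), (1,2,w=3), (3,4,w=5), (5,7,w=5)
Total MST weight: 1 + 1 + 3 + 3 + 5 + 5 = 18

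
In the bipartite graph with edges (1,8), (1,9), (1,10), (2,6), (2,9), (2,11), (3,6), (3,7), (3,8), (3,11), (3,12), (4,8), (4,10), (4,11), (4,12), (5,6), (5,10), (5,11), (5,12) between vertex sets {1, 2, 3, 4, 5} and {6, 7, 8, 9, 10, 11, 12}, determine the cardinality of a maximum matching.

Step 1: List the neighbors of each left vertex:
  1: 8, 9, 10
  2: 6, 9, 11
  3: 6, 7, 8, 11, 12
  4: 8, 10, 11, 12
  5: 6, 10, 11, 12

Step 2: Greedily match left vertices, then look for augmenting paths:
  Match 1 -- 8
  Match 2 -- 6
  Match 3 -- 7
  Match 4 -- 10
  Match 5 -- 11
  No augmenting path remains.

Step 3: Verify this is maximum:
  Matching size 5 = min(|L|, |R|) = min(5, 7), which is an upper bound, so this matching is maximum.

Maximum matching: {(1,8), (2,6), (3,7), (4,10), (5,11)}
Size: 5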